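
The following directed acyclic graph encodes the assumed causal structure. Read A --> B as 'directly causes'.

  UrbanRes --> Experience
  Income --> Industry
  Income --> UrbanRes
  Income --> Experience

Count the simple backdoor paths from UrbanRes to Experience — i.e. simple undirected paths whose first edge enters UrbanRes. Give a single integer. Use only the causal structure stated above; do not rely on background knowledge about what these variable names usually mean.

A backdoor path from UrbanRes to Experience is any simple undirected path whose first edge points into UrbanRes (i.e. leaves UrbanRes via a parent).
Parents of UrbanRes: {Income}.
Enumerating:
  P1: UrbanRes <- Income -> Experience
That exhausts the simple backdoor paths. Count: 1.

1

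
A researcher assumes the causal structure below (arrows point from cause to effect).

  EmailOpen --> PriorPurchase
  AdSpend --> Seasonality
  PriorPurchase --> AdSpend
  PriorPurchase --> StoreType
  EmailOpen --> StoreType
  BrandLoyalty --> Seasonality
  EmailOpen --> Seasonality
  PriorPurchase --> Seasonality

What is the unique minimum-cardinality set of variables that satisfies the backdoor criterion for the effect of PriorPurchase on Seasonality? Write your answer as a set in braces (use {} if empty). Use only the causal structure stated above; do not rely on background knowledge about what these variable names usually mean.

{EmailOpen}

Variables eligible for adjustment (non-descendants of PriorPurchase, excluding PriorPurchase and Seasonality): {BrandLoyalty, EmailOpen}.
Backdoor paths from PriorPurchase to Seasonality:
  P1: PriorPurchase <- EmailOpen -> Seasonality
The empty set is not sufficient: P1 (PriorPurchase <- EmailOpen -> Seasonality) has no collider blocking it and no conditioned non-collider, so it is open.
Try {EmailOpen}:
  P1: blocked at fork node EmailOpen ∈ conditioning set.
{EmailOpen} contains no descendant of PriorPurchase and blocks every backdoor path.
No other singleton works — e.g. {BrandLoyalty} leaves P1 open — so {EmailOpen} is the unique smallest valid adjustment set.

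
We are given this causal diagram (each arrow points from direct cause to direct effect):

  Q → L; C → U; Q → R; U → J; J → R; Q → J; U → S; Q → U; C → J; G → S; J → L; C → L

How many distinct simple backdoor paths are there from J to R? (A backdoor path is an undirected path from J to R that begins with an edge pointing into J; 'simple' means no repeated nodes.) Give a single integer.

A backdoor path from J to R is any simple undirected path whose first edge points into J (i.e. leaves J via a parent).
Parents of J: {C, Q, U}.
Enumerating:
  P1: J <- C -> U <- Q -> R
  P2: J <- C -> L <- Q -> R
  P3: J <- Q -> R
  P4: J <- U <- C -> L <- Q -> R
  P5: J <- U <- Q -> R
That exhausts the simple backdoor paths. Count: 5.

5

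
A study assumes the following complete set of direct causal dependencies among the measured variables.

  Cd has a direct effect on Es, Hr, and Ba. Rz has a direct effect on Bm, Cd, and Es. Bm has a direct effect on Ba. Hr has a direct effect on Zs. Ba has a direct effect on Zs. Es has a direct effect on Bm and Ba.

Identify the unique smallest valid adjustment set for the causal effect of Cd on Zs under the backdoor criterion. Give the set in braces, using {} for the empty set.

{Rz}

Variables eligible for adjustment (non-descendants of Cd, excluding Cd and Zs): {Rz}.
Backdoor paths from Cd to Zs:
  P1: Cd <- Rz -> Es -> Bm -> Ba -> Zs
  P2: Cd <- Rz -> Es -> Ba -> Zs
  P3: Cd <- Rz -> Bm <- Es -> Ba -> Zs
  P4: Cd <- Rz -> Bm -> Ba -> Zs
The empty set is not sufficient: P1 (Cd <- Rz -> Es -> Bm -> Ba -> Zs) has no collider blocking it and no conditioned non-collider, so it is open.
Try {Rz}:
  P1: blocked at fork node Rz ∈ conditioning set.
  P2: blocked at fork node Rz ∈ conditioning set.
  P3: blocked at fork node Rz ∈ conditioning set.
  P4: blocked at fork node Rz ∈ conditioning set.
{Rz} contains no descendant of Cd and blocks every backdoor path.
{Rz} is the unique smallest valid adjustment set.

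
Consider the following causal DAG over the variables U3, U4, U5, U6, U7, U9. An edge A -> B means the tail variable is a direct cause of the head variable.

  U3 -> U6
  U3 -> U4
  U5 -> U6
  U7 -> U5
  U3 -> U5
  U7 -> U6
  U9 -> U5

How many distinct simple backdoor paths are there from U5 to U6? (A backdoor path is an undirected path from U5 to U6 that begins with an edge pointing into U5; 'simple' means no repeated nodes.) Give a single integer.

2

A backdoor path from U5 to U6 is any simple undirected path whose first edge points into U5 (i.e. leaves U5 via a parent).
Parents of U5: {U3, U7, U9}.
Enumerating:
  P1: U5 <- U7 -> U6
  P2: U5 <- U3 -> U6
That exhausts the simple backdoor paths. Count: 2.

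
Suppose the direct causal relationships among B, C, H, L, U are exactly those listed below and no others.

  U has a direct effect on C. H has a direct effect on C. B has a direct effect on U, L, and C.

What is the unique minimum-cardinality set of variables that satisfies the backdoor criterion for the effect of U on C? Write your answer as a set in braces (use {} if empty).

{B}

Variables eligible for adjustment (non-descendants of U, excluding U and C): {B, H, L}.
Backdoor paths from U to C:
  P1: U <- B -> C
The empty set is not sufficient: P1 (U <- B -> C) has no collider blocking it and no conditioned non-collider, so it is open.
Try {B}:
  P1: blocked at fork node B ∈ conditioning set.
{B} contains no descendant of U and blocks every backdoor path.
No other singleton works — e.g. {H} leaves P1 open — so {B} is the unique smallest valid adjustment set.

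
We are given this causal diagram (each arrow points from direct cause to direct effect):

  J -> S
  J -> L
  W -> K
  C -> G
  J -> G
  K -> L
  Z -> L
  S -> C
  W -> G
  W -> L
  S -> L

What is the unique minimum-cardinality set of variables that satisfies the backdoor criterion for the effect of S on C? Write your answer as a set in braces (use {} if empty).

{}

Variables eligible for adjustment (non-descendants of S, excluding S and C): {J, K, W, Z}.
Backdoor paths from S to C:
  P1: S <- J -> L <- W -> G <- C
  P2: S <- J -> L <- K <- W -> G <- C
  P3: S <- J -> G <- C
Each backdoor path contains an unconditioned collider, so every path is already blocked with the empty conditioning set:
  P1: blocked at collider L (neither it nor any descendant is in the conditioning set).
  P2: blocked at collider L (neither it nor any descendant is in the conditioning set).
  P3: blocked at collider G (neither it nor any descendant is in the conditioning set).
The empty set is therefore the unique smallest valid set.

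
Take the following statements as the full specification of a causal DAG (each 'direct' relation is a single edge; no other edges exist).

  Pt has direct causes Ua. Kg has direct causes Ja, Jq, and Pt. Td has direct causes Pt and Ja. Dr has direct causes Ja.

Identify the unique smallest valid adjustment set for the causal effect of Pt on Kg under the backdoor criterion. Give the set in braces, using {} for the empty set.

{}

Variables eligible for adjustment (non-descendants of Pt, excluding Pt and Kg): {Dr, Ja, Jq, Ua}.
Backdoor paths from Pt to Kg:
  (none)
With no backdoor paths the empty set already satisfies the criterion, and it is trivially minimal.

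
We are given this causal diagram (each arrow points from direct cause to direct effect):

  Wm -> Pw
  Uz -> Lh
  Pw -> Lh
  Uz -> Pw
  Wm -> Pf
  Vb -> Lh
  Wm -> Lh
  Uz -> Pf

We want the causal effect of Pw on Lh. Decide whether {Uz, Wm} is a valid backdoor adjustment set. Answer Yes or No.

Yes

Backdoor paths from Pw to Lh (paths whose first edge points into Pw):
  P1: Pw <- Wm -> Pf <- Uz -> Lh
  P2: Pw <- Wm -> Lh
  P3: Pw <- Uz -> Pf <- Wm -> Lh
  P4: Pw <- Uz -> Lh
Condition 1 (no descendant of Pw in the set): holds — descendants of Pw are {Lh}; none are in {Uz, Wm}.
Condition 2 (every backdoor path blocked by {Uz, Wm}):
  P1: blocked at fork node Wm ∈ conditioning set.
  P2: blocked at fork node Wm ∈ conditioning set.
  P3: blocked at fork node Uz ∈ conditioning set.
  P4: blocked at fork node Uz ∈ conditioning set.
{Uz, Wm} satisfies the backdoor criterion.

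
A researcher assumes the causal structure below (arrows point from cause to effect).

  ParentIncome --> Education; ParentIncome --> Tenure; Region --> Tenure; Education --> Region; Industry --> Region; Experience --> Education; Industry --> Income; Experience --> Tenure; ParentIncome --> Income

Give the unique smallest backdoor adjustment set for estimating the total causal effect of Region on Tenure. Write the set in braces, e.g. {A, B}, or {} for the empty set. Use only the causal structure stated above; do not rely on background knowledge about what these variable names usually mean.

Variables eligible for adjustment (non-descendants of Region, excluding Region and Tenure): {Education, Experience, Income, Industry, ParentIncome}.
Backdoor paths from Region to Tenure:
  P1: Region <- Education <- ParentIncome -> Tenure
  P2: Region <- Education <- Experience -> Tenure
  P3: Region <- Industry -> Income <- ParentIncome -> Education <- Experience -> Tenure
  P4: Region <- Industry -> Income <- ParentIncome -> Tenure
The empty set is not sufficient: P1 (Region <- Education <- ParentIncome -> Tenure) has no collider blocking it and no conditioned non-collider, so it is open.
Try {Education}:
  P1: blocked at chain node Education ∈ conditioning set.
  P2: blocked at chain node Education ∈ conditioning set.
  P3: blocked at collider Income (neither it nor any descendant is in the conditioning set).
  P4: blocked at collider Income (neither it nor any descendant is in the conditioning set).
{Education} contains no descendant of Region and blocks every backdoor path.
No other singleton works — e.g. {ParentIncome} leaves P2 open — so {Education} is the unique smallest valid adjustment set.

{Education}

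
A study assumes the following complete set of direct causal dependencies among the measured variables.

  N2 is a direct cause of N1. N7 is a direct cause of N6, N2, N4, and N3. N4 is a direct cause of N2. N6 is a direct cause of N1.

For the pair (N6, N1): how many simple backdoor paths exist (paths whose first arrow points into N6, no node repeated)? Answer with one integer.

A backdoor path from N6 to N1 is any simple undirected path whose first edge points into N6 (i.e. leaves N6 via a parent).
Parents of N6: {N7}.
Enumerating:
  P1: N6 <- N7 -> N4 -> N2 -> N1
  P2: N6 <- N7 -> N2 -> N1
That exhausts the simple backdoor paths. Count: 2.

2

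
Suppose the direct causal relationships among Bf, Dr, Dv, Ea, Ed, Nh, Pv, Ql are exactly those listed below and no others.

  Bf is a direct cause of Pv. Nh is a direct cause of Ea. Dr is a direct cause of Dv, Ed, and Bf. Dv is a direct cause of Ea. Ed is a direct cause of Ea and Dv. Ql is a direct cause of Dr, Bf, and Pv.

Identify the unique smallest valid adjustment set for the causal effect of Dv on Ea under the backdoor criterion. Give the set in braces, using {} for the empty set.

{Ed}

Variables eligible for adjustment (non-descendants of Dv, excluding Dv and Ea): {Bf, Dr, Ed, Nh, Pv, Ql}.
Backdoor paths from Dv to Ea:
  P1: Dv <- Dr -> Ed -> Ea
  P2: Dv <- Ed -> Ea
The empty set is not sufficient: P1 (Dv <- Dr -> Ed -> Ea) has no collider blocking it and no conditioned non-collider, so it is open.
Try {Ed}:
  P1: blocked at chain node Ed ∈ conditioning set.
  P2: blocked at fork node Ed ∈ conditioning set.
{Ed} contains no descendant of Dv and blocks every backdoor path.
No other singleton works — e.g. {Ql} leaves P1 open — so {Ed} is the unique smallest valid adjustment set.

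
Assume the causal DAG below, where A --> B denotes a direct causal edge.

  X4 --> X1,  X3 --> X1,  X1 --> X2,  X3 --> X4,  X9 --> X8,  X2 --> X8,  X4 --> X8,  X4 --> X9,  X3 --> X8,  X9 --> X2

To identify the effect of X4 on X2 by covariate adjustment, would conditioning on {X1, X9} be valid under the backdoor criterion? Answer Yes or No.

No

Backdoor paths from X4 to X2 (paths whose first edge points into X4):
  P1: X4 <- X3 -> X1 -> X2
  P2: X4 <- X3 -> X8 <- X9 -> X2
  P3: X4 <- X3 -> X8 <- X2
Condition 1 (no descendant of X4 in the set): FAILS — X1 and X9 are descendants of X4.
Condition 2 (every backdoor path blocked by {X1, X9}):
  P1: blocked at chain node X1 ∈ conditioning set.
  P2: blocked at collider X8 (neither it nor any descendant is in the conditioning set).
  P3: blocked at collider X8 (neither it nor any descendant is in the conditioning set).
{X1, X9} does not satisfy the backdoor criterion.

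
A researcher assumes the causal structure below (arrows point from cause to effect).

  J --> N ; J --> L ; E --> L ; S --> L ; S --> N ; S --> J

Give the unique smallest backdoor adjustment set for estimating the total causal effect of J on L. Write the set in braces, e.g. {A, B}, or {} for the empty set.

Variables eligible for adjustment (non-descendants of J, excluding J and L): {E, S}.
Backdoor paths from J to L:
  P1: J <- S -> L
The empty set is not sufficient: P1 (J <- S -> L) has no collider blocking it and no conditioned non-collider, so it is open.
Try {S}:
  P1: blocked at fork node S ∈ conditioning set.
{S} contains no descendant of J and blocks every backdoor path.
No other singleton works — e.g. {E} leaves P1 open — so {S} is the unique smallest valid adjustment set.

{S}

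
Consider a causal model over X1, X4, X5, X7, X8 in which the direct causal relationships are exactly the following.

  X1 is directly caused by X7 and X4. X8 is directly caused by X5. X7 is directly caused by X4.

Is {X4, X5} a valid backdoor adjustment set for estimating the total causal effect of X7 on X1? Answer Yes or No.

Backdoor paths from X7 to X1 (paths whose first edge points into X7):
  P1: X7 <- X4 -> X1
Condition 1 (no descendant of X7 in the set): holds — descendants of X7 are {X1}; none are in {X4, X5}.
Condition 2 (every backdoor path blocked by {X4, X5}):
  P1: blocked at fork node X4 ∈ conditioning set.
{X4, X5} satisfies the backdoor criterion.

Yes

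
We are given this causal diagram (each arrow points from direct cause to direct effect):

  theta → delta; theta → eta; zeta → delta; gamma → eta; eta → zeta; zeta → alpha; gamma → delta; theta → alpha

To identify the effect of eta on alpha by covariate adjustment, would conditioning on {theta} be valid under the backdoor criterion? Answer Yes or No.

Yes

Backdoor paths from eta to alpha (paths whose first edge points into eta):
  P1: eta <- gamma -> delta <- theta -> alpha
  P2: eta <- gamma -> delta <- zeta -> alpha
  P3: eta <- theta -> delta <- zeta -> alpha
  P4: eta <- theta -> alpha
Condition 1 (no descendant of eta in the set): holds — descendants of eta are {alpha, delta, zeta}; none are in {theta}.
Condition 2 (every backdoor path blocked by {theta}):
  P1: blocked at collider delta (neither it nor any descendant is in the conditioning set).
  P2: blocked at collider delta (neither it nor any descendant is in the conditioning set).
  P3: blocked at fork node theta ∈ conditioning set.
  P4: blocked at fork node theta ∈ conditioning set.
{theta} satisfies the backdoor criterion.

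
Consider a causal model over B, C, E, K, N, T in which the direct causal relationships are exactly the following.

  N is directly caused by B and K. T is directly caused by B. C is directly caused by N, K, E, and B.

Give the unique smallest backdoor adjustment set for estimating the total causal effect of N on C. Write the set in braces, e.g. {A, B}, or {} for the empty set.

Variables eligible for adjustment (non-descendants of N, excluding N and C): {B, E, K, T}.
Backdoor paths from N to C:
  P1: N <- K -> C
  P2: N <- B -> C
The empty set is not sufficient: P1 (N <- K -> C) has no collider blocking it and no conditioned non-collider, so it is open.
Try {B, K}:
  P1: blocked at fork node K ∈ conditioning set.
  P2: blocked at fork node B ∈ conditioning set.
{B, K} contains no descendant of N and blocks every backdoor path.
Every element of {B, K} is needed (dropping B leaves P2 open; dropping K leaves P1 open), so no proper subset is valid.
Among all size-2 subsets of the eligible variables, only {B, K} blocks every backdoor path, so it is the unique smallest valid adjustment set.

{B, K}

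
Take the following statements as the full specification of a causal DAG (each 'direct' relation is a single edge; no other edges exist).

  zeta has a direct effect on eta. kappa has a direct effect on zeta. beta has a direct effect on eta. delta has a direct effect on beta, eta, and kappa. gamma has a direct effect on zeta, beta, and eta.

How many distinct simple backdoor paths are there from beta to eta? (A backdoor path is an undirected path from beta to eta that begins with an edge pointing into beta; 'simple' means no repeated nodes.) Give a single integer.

6

A backdoor path from beta to eta is any simple undirected path whose first edge points into beta (i.e. leaves beta via a parent).
Parents of beta: {delta, gamma}.
Enumerating:
  P1: beta <- gamma -> zeta <- kappa <- delta -> eta
  P2: beta <- gamma -> zeta -> eta
  P3: beta <- gamma -> eta
  P4: beta <- delta -> kappa -> zeta <- gamma -> eta
  P5: beta <- delta -> kappa -> zeta -> eta
  P6: beta <- delta -> eta
That exhausts the simple backdoor paths. Count: 6.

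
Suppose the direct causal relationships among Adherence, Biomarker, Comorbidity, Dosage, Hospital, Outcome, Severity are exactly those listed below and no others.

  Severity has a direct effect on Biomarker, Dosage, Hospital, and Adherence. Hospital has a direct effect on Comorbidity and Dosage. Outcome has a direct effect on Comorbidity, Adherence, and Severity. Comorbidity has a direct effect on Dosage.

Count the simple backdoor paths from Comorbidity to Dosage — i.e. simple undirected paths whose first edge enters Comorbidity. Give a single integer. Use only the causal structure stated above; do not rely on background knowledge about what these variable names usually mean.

A backdoor path from Comorbidity to Dosage is any simple undirected path whose first edge points into Comorbidity (i.e. leaves Comorbidity via a parent).
Parents of Comorbidity: {Hospital, Outcome}.
Enumerating:
  P1: Comorbidity <- Outcome -> Severity -> Hospital -> Dosage
  P2: Comorbidity <- Outcome -> Severity -> Dosage
  P3: Comorbidity <- Outcome -> Adherence <- Severity -> Hospital -> Dosage
  P4: Comorbidity <- Outcome -> Adherence <- Severity -> Dosage
  P5: Comorbidity <- Hospital <- Severity -> Dosage
  P6: Comorbidity <- Hospital -> Dosage
That exhausts the simple backdoor paths. Count: 6.

6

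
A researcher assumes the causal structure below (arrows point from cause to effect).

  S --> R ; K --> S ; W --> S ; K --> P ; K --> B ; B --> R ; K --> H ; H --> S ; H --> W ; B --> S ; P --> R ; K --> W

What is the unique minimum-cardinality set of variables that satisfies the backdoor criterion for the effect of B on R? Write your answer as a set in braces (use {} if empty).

{K}

Variables eligible for adjustment (non-descendants of B, excluding B and R): {H, K, P, W}.
Backdoor paths from B to R:
  P1: B <- K -> H -> W -> S -> R
  P2: B <- K -> H -> S -> R
  P3: B <- K -> P -> R
  P4: B <- K -> W <- H -> S -> R
  P5: B <- K -> W -> S -> R
  P6: B <- K -> S -> R
The empty set is not sufficient: P1 (B <- K -> H -> W -> S -> R) has no collider blocking it and no conditioned non-collider, so it is open.
Try {K}:
  P1: blocked at fork node K ∈ conditioning set.
  P2: blocked at fork node K ∈ conditioning set.
  P3: blocked at fork node K ∈ conditioning set.
  P4: blocked at fork node K ∈ conditioning set.
  P5: blocked at fork node K ∈ conditioning set.
  P6: blocked at fork node K ∈ conditioning set.
{K} contains no descendant of B and blocks every backdoor path.
No other singleton works — e.g. {H} leaves P3 open — so {K} is the unique smallest valid adjustment set.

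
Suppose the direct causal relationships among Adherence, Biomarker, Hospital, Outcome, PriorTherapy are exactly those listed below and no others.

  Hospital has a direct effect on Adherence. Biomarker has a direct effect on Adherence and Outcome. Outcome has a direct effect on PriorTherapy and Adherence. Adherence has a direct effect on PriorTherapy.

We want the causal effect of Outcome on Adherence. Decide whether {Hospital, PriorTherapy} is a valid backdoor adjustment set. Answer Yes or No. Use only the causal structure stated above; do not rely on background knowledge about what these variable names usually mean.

Backdoor paths from Outcome to Adherence (paths whose first edge points into Outcome):
  P1: Outcome <- Biomarker -> Adherence
Condition 1 (no descendant of Outcome in the set): FAILS — PriorTherapy is a descendant of Outcome.
Condition 2 (every backdoor path blocked by {Hospital, PriorTherapy}):
  P1: open — no interior node is in the conditioning set.
{Hospital, PriorTherapy} does not satisfy the backdoor criterion.

No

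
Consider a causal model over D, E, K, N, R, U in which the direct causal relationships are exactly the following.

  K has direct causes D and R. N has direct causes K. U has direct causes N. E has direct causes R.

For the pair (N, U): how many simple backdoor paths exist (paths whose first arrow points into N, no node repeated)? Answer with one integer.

0

A backdoor path from N to U is any simple undirected path whose first edge points into N (i.e. leaves N via a parent).
Parents of N: {K}.
No simple path from any parent of N reaches U without revisiting N, so there are no backdoor paths.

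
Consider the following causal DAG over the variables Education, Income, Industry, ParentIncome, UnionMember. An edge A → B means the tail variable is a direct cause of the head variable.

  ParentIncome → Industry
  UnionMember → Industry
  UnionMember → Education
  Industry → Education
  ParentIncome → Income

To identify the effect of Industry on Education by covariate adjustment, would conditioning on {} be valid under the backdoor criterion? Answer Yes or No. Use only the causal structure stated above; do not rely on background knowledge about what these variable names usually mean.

No

Backdoor paths from Industry to Education (paths whose first edge points into Industry):
  P1: Industry <- UnionMember -> Education
Condition 1 (no descendant of Industry in the set): holds — descendants of Industry are {Education}; none are in {}.
Condition 2 (every backdoor path blocked by {}):
  P1: open — no interior node is in the conditioning set.
{} does not satisfy the backdoor criterion.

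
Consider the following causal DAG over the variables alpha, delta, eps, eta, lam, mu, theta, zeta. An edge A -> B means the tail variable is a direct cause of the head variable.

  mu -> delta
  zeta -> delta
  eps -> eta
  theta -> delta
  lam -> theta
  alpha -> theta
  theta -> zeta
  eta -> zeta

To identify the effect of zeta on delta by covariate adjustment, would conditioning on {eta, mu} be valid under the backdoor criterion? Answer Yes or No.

No

Backdoor paths from zeta to delta (paths whose first edge points into zeta):
  P1: zeta <- theta -> delta
Condition 1 (no descendant of zeta in the set): holds — descendants of zeta are {delta}; none are in {eta, mu}.
Condition 2 (every backdoor path blocked by {eta, mu}):
  P1: open — no interior node is in the conditioning set.
{eta, mu} does not satisfy the backdoor criterion.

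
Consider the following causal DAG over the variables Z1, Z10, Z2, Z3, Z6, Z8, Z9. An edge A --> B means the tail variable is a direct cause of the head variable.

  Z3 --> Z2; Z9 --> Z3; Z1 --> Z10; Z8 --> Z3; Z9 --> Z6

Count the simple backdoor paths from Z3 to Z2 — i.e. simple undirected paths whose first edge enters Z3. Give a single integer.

A backdoor path from Z3 to Z2 is any simple undirected path whose first edge points into Z3 (i.e. leaves Z3 via a parent).
Parents of Z3: {Z8, Z9}.
No simple path from any parent of Z3 reaches Z2 without revisiting Z3, so there are no backdoor paths.

0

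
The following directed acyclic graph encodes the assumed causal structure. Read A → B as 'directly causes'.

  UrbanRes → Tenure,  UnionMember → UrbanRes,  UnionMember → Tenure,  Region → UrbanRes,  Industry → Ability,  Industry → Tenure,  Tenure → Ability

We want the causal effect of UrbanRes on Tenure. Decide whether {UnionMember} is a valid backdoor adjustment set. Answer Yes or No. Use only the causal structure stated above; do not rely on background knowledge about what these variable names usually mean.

Yes

Backdoor paths from UrbanRes to Tenure (paths whose first edge points into UrbanRes):
  P1: UrbanRes <- UnionMember -> Tenure
Condition 1 (no descendant of UrbanRes in the set): holds — descendants of UrbanRes are {Ability, Tenure}; none are in {UnionMember}.
Condition 2 (every backdoor path blocked by {UnionMember}):
  P1: blocked at fork node UnionMember ∈ conditioning set.
{UnionMember} satisfies the backdoor criterion.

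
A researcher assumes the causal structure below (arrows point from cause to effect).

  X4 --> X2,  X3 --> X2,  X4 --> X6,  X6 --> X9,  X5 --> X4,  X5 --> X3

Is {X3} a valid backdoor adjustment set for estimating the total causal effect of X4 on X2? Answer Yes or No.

Yes

Backdoor paths from X4 to X2 (paths whose first edge points into X4):
  P1: X4 <- X5 -> X3 -> X2
Condition 1 (no descendant of X4 in the set): holds — descendants of X4 are {X2, X6, X9}; none are in {X3}.
Condition 2 (every backdoor path blocked by {X3}):
  P1: blocked at chain node X3 ∈ conditioning set.
{X3} satisfies the backdoor criterion.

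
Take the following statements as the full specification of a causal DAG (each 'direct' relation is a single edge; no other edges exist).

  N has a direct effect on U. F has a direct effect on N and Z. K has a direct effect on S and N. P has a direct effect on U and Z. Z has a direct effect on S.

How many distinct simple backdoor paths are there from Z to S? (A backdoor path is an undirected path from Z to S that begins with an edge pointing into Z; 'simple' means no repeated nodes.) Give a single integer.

2

A backdoor path from Z to S is any simple undirected path whose first edge points into Z (i.e. leaves Z via a parent).
Parents of Z: {F, P}.
Enumerating:
  P1: Z <- F -> N <- K -> S
  P2: Z <- P -> U <- N <- K -> S
That exhausts the simple backdoor paths. Count: 2.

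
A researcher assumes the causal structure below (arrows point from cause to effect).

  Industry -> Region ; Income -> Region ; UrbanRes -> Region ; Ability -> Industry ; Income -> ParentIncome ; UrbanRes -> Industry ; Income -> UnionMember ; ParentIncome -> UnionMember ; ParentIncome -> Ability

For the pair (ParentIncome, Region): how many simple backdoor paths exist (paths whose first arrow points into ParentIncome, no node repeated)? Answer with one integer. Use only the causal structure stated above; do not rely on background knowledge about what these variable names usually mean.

1

A backdoor path from ParentIncome to Region is any simple undirected path whose first edge points into ParentIncome (i.e. leaves ParentIncome via a parent).
Parents of ParentIncome: {Income}.
Enumerating:
  P1: ParentIncome <- Income -> Region
That exhausts the simple backdoor paths. Count: 1.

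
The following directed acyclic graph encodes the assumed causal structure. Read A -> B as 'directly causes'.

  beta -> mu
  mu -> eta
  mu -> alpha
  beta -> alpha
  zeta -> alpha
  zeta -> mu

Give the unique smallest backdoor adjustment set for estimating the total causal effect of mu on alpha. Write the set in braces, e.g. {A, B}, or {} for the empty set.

{beta, zeta}

Variables eligible for adjustment (non-descendants of mu, excluding mu and alpha): {beta, zeta}.
Backdoor paths from mu to alpha:
  P1: mu <- beta -> alpha
  P2: mu <- zeta -> alpha
The empty set is not sufficient: P1 (mu <- beta -> alpha) has no collider blocking it and no conditioned non-collider, so it is open.
Try {beta, zeta}:
  P1: blocked at fork node beta ∈ conditioning set.
  P2: blocked at fork node zeta ∈ conditioning set.
{beta, zeta} contains no descendant of mu and blocks every backdoor path.
Every element of {beta, zeta} is needed (dropping beta leaves P1 open; dropping zeta leaves P2 open), so no proper subset is valid.
Among all size-2 subsets of the eligible variables, only {beta, zeta} blocks every backdoor path, so it is the unique smallest valid adjustment set.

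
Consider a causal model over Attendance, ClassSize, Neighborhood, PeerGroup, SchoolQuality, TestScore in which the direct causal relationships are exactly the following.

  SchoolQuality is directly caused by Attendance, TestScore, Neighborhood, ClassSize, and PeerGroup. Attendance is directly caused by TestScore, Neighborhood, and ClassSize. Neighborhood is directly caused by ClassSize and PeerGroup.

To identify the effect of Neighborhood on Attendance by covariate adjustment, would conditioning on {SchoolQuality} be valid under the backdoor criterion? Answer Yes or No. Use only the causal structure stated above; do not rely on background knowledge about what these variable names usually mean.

No

Backdoor paths from Neighborhood to Attendance (paths whose first edge points into Neighborhood):
  P1: Neighborhood <- ClassSize -> Attendance
  P2: Neighborhood <- ClassSize -> SchoolQuality <- TestScore -> Attendance
  P3: Neighborhood <- ClassSize -> SchoolQuality <- Attendance
  P4: Neighborhood <- PeerGroup -> SchoolQuality <- ClassSize -> Attendance
  P5: Neighborhood <- PeerGroup -> SchoolQuality <- TestScore -> Attendance
  P6: Neighborhood <- PeerGroup -> SchoolQuality <- Attendance
Condition 1 (no descendant of Neighborhood in the set): FAILS — SchoolQuality is a descendant of Neighborhood.
Condition 2 (every backdoor path blocked by {SchoolQuality}):
  P1: open — no interior node is in the conditioning set.
  P2: open — collider(s) SchoolQuality are conditioned on (or have a conditioned descendant) and no non-collider on the path is in the set.
  P3: open — collider(s) SchoolQuality are conditioned on (or have a conditioned descendant) and no non-collider on the path is in the set.
  P4: open — collider(s) SchoolQuality are conditioned on (or have a conditioned descendant) and no non-collider on the path is in the set.
  P5: open — collider(s) SchoolQuality are conditioned on (or have a conditioned descendant) and no non-collider on the path is in the set.
  P6: open — collider(s) SchoolQuality are conditioned on (or have a conditioned descendant) and no non-collider on the path is in the set.
{SchoolQuality} does not satisfy the backdoor criterion.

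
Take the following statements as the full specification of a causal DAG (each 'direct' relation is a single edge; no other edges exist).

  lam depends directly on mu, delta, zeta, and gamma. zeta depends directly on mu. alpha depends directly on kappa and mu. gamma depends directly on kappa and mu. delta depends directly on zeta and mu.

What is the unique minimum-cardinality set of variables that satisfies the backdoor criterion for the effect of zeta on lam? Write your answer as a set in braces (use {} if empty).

Variables eligible for adjustment (non-descendants of zeta, excluding zeta and lam): {alpha, gamma, kappa, mu}.
Backdoor paths from zeta to lam:
  P1: zeta <- mu -> gamma -> lam
  P2: zeta <- mu -> delta -> lam
  P3: zeta <- mu -> lam
  P4: zeta <- mu -> alpha <- kappa -> gamma -> lam
The empty set is not sufficient: P1 (zeta <- mu -> gamma -> lam) has no collider blocking it and no conditioned non-collider, so it is open.
Try {mu}:
  P1: blocked at fork node mu ∈ conditioning set.
  P2: blocked at fork node mu ∈ conditioning set.
  P3: blocked at fork node mu ∈ conditioning set.
  P4: blocked at fork node mu ∈ conditioning set.
{mu} contains no descendant of zeta and blocks every backdoor path.
No other singleton works — e.g. {kappa} leaves P1 open — so {mu} is the unique smallest valid adjustment set.

{mu}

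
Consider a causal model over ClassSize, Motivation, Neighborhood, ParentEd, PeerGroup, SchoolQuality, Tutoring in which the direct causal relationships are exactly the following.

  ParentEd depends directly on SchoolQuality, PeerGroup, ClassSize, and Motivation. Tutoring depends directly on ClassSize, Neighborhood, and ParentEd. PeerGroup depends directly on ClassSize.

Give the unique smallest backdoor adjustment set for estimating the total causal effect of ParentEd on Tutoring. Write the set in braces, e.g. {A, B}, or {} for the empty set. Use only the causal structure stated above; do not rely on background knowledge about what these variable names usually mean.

Variables eligible for adjustment (non-descendants of ParentEd, excluding ParentEd and Tutoring): {ClassSize, Motivation, Neighborhood, PeerGroup, SchoolQuality}.
Backdoor paths from ParentEd to Tutoring:
  P1: ParentEd <- ClassSize -> Tutoring
  P2: ParentEd <- PeerGroup <- ClassSize -> Tutoring
The empty set is not sufficient: P1 (ParentEd <- ClassSize -> Tutoring) has no collider blocking it and no conditioned non-collider, so it is open.
Try {ClassSize}:
  P1: blocked at fork node ClassSize ∈ conditioning set.
  P2: blocked at fork node ClassSize ∈ conditioning set.
{ClassSize} contains no descendant of ParentEd and blocks every backdoor path.
No other singleton works — e.g. {SchoolQuality} leaves P1 open — so {ClassSize} is the unique smallest valid adjustment set.

{ClassSize}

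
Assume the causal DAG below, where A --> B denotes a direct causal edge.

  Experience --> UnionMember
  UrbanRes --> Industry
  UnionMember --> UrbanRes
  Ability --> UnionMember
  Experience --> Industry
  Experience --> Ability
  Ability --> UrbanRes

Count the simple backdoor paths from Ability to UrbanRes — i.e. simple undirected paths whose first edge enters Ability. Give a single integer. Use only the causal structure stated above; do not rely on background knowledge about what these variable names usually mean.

A backdoor path from Ability to UrbanRes is any simple undirected path whose first edge points into Ability (i.e. leaves Ability via a parent).
Parents of Ability: {Experience}.
Enumerating:
  P1: Ability <- Experience -> UnionMember -> UrbanRes
  P2: Ability <- Experience -> Industry <- UrbanRes
That exhausts the simple backdoor paths. Count: 2.

2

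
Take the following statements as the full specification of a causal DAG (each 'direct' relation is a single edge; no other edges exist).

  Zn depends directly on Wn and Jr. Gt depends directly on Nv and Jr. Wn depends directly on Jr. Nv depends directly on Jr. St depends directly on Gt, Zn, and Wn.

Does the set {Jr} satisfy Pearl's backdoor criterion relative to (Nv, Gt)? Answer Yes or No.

Backdoor paths from Nv to Gt (paths whose first edge points into Nv):
  P1: Nv <- Jr -> Wn -> Zn -> St <- Gt
  P2: Nv <- Jr -> Wn -> St <- Gt
  P3: Nv <- Jr -> Gt
  P4: Nv <- Jr -> Zn <- Wn -> St <- Gt
  P5: Nv <- Jr -> Zn -> St <- Gt
Condition 1 (no descendant of Nv in the set): holds — descendants of Nv are {Gt, St}; none are in {Jr}.
Condition 2 (every backdoor path blocked by {Jr}):
  P1: blocked at fork node Jr ∈ conditioning set.
  P2: blocked at fork node Jr ∈ conditioning set.
  P3: blocked at fork node Jr ∈ conditioning set.
  P4: blocked at fork node Jr ∈ conditioning set.
  P5: blocked at fork node Jr ∈ conditioning set.
{Jr} satisfies the backdoor criterion.

Yes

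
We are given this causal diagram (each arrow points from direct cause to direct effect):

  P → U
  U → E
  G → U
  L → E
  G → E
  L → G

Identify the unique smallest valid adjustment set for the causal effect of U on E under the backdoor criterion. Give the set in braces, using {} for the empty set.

{G}

Variables eligible for adjustment (non-descendants of U, excluding U and E): {G, L, P}.
Backdoor paths from U to E:
  P1: U <- G <- L -> E
  P2: U <- G -> E
The empty set is not sufficient: P1 (U <- G <- L -> E) has no collider blocking it and no conditioned non-collider, so it is open.
Try {G}:
  P1: blocked at chain node G ∈ conditioning set.
  P2: blocked at fork node G ∈ conditioning set.
{G} contains no descendant of U and blocks every backdoor path.
No other singleton works — e.g. {L} leaves P2 open — so {G} is the unique smallest valid adjustment set.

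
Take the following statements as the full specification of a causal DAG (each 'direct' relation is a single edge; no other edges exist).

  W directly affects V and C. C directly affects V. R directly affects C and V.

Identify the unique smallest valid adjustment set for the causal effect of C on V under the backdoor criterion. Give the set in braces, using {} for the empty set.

{R, W}

Variables eligible for adjustment (non-descendants of C, excluding C and V): {R, W}.
Backdoor paths from C to V:
  P1: C <- W -> V
  P2: C <- R -> V
The empty set is not sufficient: P1 (C <- W -> V) has no collider blocking it and no conditioned non-collider, so it is open.
Try {R, W}:
  P1: blocked at fork node W ∈ conditioning set.
  P2: blocked at fork node R ∈ conditioning set.
{R, W} contains no descendant of C and blocks every backdoor path.
Every element of {R, W} is needed (dropping R leaves P2 open; dropping W leaves P1 open), so no proper subset is valid.
Among all size-2 subsets of the eligible variables, only {R, W} blocks every backdoor path, so it is the unique smallest valid adjustment set.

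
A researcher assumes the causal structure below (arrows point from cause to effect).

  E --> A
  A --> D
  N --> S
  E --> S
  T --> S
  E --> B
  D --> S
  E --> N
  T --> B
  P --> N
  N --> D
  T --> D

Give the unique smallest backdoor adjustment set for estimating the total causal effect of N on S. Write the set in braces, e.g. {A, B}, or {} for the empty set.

Variables eligible for adjustment (non-descendants of N, excluding N and S): {A, B, E, P, T}.
Backdoor paths from N to S:
  P1: N <- E -> A -> D <- T -> S
  P2: N <- E -> A -> D -> S
  P3: N <- E -> S
  P4: N <- E -> B <- T -> D -> S
  P5: N <- E -> B <- T -> S
The empty set is not sufficient: P2 (N <- E -> A -> D -> S) has no collider blocking it and no conditioned non-collider, so it is open.
Try {E}:
  P1: blocked at fork node E ∈ conditioning set.
  P2: blocked at fork node E ∈ conditioning set.
  P3: blocked at fork node E ∈ conditioning set.
  P4: blocked at fork node E ∈ conditioning set.
  P5: blocked at fork node E ∈ conditioning set.
{E} contains no descendant of N and blocks every backdoor path.
No other singleton works — e.g. {P} leaves P2 open — so {E} is the unique smallest valid adjustment set.

{E}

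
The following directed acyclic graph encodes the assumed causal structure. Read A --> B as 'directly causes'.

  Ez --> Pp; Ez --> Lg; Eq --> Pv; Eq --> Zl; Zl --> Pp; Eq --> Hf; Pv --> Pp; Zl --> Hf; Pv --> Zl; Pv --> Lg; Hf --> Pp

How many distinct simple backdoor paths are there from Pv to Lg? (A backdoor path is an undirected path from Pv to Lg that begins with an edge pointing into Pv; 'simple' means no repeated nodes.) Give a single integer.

4

A backdoor path from Pv to Lg is any simple undirected path whose first edge points into Pv (i.e. leaves Pv via a parent).
Parents of Pv: {Eq}.
Enumerating:
  P1: Pv <- Eq -> Zl -> Hf -> Pp <- Ez -> Lg
  P2: Pv <- Eq -> Zl -> Pp <- Ez -> Lg
  P3: Pv <- Eq -> Hf <- Zl -> Pp <- Ez -> Lg
  P4: Pv <- Eq -> Hf -> Pp <- Ez -> Lg
That exhausts the simple backdoor paths. Count: 4.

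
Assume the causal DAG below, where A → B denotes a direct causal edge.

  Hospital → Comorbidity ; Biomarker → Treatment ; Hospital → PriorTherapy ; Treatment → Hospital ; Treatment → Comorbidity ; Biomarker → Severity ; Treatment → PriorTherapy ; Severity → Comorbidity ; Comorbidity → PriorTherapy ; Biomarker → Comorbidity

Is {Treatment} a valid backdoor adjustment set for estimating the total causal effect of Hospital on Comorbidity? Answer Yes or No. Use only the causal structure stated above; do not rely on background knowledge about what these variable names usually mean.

Backdoor paths from Hospital to Comorbidity (paths whose first edge points into Hospital):
  P1: Hospital <- Treatment <- Biomarker -> Severity -> Comorbidity
  P2: Hospital <- Treatment <- Biomarker -> Comorbidity
  P3: Hospital <- Treatment -> Comorbidity
  P4: Hospital <- Treatment -> PriorTherapy <- Comorbidity
Condition 1 (no descendant of Hospital in the set): holds — descendants of Hospital are {Comorbidity, PriorTherapy}; none are in {Treatment}.
Condition 2 (every backdoor path blocked by {Treatment}):
  P1: blocked at chain node Treatment ∈ conditioning set.
  P2: blocked at chain node Treatment ∈ conditioning set.
  P3: blocked at fork node Treatment ∈ conditioning set.
  P4: blocked at fork node Treatment ∈ conditioning set.
{Treatment} satisfies the backdoor criterion.

Yes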